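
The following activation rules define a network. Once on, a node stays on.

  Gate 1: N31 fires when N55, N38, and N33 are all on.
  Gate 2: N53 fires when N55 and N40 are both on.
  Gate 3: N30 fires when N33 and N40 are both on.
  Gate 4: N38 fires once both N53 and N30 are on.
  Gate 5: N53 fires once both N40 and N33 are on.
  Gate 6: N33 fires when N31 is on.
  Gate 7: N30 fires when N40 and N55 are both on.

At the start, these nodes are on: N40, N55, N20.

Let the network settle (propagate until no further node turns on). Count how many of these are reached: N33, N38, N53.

N55 and N40 are on, so N53 fires (Gate 2).
Gate 7: N40 and N55 on → N30 on.
Gate 4: N53 and N30 on → N38 on.
N33 would need N31 (Gate 6), but N31 never turns on.
N38: reached.
N53: reached.
Reached: N38 and N53 — 2 of the 3.

2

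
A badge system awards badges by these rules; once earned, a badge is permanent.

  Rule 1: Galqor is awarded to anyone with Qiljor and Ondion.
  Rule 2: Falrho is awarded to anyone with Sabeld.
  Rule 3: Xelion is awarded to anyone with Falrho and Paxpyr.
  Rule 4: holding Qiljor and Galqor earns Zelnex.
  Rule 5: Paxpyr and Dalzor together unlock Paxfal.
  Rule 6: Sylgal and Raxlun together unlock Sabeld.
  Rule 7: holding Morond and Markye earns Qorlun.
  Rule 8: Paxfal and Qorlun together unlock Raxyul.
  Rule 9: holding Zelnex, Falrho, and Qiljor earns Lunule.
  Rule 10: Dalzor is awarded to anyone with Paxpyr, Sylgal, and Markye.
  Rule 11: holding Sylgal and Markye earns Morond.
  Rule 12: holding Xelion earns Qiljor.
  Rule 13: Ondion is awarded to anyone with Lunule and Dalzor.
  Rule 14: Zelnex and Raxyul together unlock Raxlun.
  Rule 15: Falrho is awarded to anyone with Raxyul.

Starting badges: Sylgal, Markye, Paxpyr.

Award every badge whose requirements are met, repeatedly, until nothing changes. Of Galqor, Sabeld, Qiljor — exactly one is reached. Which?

With Paxpyr, Sylgal, and Markye, Dalzor is earned (Rule 10).
With Sylgal and Markye, Morond is earned (Rule 11).
With Paxpyr and Dalzor, Paxfal is earned (Rule 5).
With Morond and Markye, Qorlun is earned (Rule 7).
With Paxfal and Qorlun, Raxyul is earned (Rule 8).
With Raxyul, Falrho is earned (Rule 15).
With Falrho and Paxpyr, Xelion is earned (Rule 3).
With Xelion, Qiljor is earned (Rule 12).
Galqor would need Qiljor and Ondion (Rule 1), but Ondion is never earned. Sabeld would need Sylgal and Raxlun (Rule 6), but Raxlun is never earned.

Qiljor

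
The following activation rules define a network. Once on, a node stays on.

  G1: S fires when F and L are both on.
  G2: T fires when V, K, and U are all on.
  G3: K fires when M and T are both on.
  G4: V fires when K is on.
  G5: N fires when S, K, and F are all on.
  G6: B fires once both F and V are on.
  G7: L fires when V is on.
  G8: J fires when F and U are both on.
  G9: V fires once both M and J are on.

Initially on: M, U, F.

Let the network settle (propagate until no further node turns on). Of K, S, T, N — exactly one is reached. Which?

G8: F and U on → J on.
M and J are on, so V fires (G9).
G7: V on → L on.
G1: F and L on → S on.
N would need S, K, and F (G5), but K never turns on. K would need M and T (G3), but T never turns on. T would need V, K, and U (G2), but K never turns on.

S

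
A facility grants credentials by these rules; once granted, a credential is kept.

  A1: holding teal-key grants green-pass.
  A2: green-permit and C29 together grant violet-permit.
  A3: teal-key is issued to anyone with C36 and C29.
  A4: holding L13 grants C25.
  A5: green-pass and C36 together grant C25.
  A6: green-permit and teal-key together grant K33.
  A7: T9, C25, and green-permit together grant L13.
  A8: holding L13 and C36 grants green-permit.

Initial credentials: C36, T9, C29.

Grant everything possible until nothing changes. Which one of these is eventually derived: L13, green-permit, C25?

Holding C36 and C29 grants teal-key (A3).
Holding teal-key grants green-pass (A1).
Holding green-pass and C36 grants C25 (A5).
green-permit would need L13 and C36 (A8), but L13 is never granted. L13 would need T9, C25, and green-permit (A7), but green-permit is never granted.

C25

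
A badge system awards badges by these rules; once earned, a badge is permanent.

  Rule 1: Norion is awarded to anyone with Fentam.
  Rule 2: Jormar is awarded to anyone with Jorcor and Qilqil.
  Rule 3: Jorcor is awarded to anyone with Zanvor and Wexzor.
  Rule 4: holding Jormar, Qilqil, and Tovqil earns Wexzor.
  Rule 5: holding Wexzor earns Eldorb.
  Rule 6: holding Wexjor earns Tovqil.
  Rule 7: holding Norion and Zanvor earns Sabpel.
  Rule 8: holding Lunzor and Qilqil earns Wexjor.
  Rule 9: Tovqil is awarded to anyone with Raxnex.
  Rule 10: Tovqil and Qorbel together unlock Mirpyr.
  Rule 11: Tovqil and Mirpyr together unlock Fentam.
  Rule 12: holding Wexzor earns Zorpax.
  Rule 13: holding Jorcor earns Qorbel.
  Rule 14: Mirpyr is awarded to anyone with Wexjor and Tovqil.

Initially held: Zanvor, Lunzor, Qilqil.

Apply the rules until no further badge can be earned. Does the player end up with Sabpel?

With Lunzor and Qilqil, Wexjor is earned (Rule 8).
With Wexjor, Tovqil is earned (Rule 6).
With Wexjor and Tovqil, Mirpyr is earned (Rule 14).
With Tovqil and Mirpyr, Fentam is earned (Rule 11).
With Fentam, Norion is earned (Rule 1).
With Norion and Zanvor, Sabpel is earned (Rule 7).

Yes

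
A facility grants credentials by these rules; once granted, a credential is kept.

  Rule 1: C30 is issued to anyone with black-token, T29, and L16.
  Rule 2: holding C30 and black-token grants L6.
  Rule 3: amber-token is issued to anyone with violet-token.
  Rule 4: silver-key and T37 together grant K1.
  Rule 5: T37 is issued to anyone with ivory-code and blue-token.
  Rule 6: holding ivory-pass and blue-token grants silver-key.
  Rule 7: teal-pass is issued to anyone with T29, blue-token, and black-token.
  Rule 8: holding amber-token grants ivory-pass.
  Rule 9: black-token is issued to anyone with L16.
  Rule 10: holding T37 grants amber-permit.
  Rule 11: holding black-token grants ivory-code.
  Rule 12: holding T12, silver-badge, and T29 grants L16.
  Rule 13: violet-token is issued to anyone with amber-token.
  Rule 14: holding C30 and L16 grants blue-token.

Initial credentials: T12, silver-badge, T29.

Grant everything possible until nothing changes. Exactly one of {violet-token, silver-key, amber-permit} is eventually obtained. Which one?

amber-permit

Holding T12, silver-badge, and T29 grants L16 (Rule 12).
Holding L16 grants black-token (Rule 9).
Holding black-token, T29, and L16 grants C30 (Rule 1).
Holding black-token grants ivory-code (Rule 11).
Holding C30 and L16 grants blue-token (Rule 14).
Holding ivory-code and blue-token grants T37 (Rule 5).
Holding T37 grants amber-permit (Rule 10).
violet-token would need amber-token (Rule 13), but amber-token is never granted. silver-key would need ivory-pass and blue-token (Rule 6), but ivory-pass is never granted.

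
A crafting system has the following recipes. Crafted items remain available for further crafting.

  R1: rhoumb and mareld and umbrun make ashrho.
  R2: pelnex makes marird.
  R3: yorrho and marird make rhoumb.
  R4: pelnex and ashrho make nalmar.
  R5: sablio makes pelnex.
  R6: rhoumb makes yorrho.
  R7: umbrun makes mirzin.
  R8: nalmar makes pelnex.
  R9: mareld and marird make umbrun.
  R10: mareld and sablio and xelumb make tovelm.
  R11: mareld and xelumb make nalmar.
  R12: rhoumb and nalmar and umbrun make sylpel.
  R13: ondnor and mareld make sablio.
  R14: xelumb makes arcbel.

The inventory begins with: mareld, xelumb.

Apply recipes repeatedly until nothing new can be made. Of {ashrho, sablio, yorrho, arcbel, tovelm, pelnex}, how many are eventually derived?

mareld and xelumb → nalmar (R11).
xelumb → arcbel (R14).
nalmar → pelnex (R8).
ashrho would need rhoumb, mareld, and umbrun (R1), but rhoumb is never obtained.
sablio would need ondnor and mareld (R13), but ondnor is never obtained.
yorrho would need rhoumb (R6), but rhoumb is never obtained.
arcbel: reached.
tovelm would need mareld, sablio, and xelumb (R10), but sablio is never obtained.
pelnex: reached.
Reached: arcbel and pelnex — 2 of the 6.

2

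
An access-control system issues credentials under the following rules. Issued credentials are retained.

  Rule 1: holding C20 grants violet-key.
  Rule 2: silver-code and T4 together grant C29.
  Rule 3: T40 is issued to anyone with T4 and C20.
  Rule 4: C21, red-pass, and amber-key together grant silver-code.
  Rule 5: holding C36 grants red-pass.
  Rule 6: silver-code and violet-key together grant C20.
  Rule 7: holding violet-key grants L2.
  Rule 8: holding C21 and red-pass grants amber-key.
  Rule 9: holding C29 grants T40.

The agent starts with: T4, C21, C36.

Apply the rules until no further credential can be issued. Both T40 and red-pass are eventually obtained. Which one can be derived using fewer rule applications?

red-pass

red-pass: Holding C36 grants red-pass (Rule 5). [1 rule application]
T40: Holding C36 grants red-pass (Rule 5). Holding C21 and red-pass grants amber-key (Rule 8). Holding C21, red-pass, and amber-key grants silver-code (Rule 4). Holding silver-code and T4 grants C29 (Rule 2). Holding C29 grants T40 (Rule 9). [5 rule applications]
red-pass needs fewer.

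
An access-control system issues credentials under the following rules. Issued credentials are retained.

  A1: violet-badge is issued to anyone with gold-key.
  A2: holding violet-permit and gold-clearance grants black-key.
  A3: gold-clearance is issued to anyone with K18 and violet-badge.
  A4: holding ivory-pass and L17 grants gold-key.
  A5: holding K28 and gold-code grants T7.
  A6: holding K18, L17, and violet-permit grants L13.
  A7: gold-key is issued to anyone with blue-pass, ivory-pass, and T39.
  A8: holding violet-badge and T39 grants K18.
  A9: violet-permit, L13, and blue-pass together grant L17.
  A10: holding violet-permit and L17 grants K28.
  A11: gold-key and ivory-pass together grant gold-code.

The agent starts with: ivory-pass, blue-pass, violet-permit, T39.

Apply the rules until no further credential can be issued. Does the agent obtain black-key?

Holding blue-pass, ivory-pass, and T39 grants gold-key (A7).
Holding gold-key grants violet-badge (A1).
Holding violet-badge and T39 grants K18 (A8).
Holding K18 and violet-badge grants gold-clearance (A3).
Holding violet-permit and gold-clearance grants black-key (A2).

Yes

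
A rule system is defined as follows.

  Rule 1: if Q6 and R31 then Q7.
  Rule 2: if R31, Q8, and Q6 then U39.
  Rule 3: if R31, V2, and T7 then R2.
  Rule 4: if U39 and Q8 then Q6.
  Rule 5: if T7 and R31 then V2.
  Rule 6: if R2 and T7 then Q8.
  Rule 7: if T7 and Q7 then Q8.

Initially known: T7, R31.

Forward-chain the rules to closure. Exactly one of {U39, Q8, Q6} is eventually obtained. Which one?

From T7 and R31, Rule 5 gives V2.
From R31, V2, and T7, Rule 3 gives R2.
From R2 and T7, Rule 6 gives Q8.
Q6 would need U39 and Q8 (Rule 4), but U39 is never established. U39 would need R31, Q8, and Q6 (Rule 2), but Q6 is never established.

Q8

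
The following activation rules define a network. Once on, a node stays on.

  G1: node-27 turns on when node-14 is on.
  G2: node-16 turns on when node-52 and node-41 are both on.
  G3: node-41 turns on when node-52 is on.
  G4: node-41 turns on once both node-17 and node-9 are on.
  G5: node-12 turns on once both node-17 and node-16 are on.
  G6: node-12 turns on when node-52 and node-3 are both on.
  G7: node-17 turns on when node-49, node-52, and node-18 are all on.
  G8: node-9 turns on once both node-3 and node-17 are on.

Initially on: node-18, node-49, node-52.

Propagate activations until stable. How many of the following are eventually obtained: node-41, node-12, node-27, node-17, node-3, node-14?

G3: node-52 on → node-41 on.
G7: node-49, node-52, and node-18 on → node-17 on.
G2: node-52 and node-41 on → node-16 on.
node-17 and node-16 are on, so node-12 turns on (G5).
node-41: reached.
node-12: reached.
node-27 would need node-14 (G1), but node-14 never turns on.
node-17: reached.
No rule produces node-3, and it is not given.
No rule produces node-14, and it is not given.
Reached: node-41, node-12, and node-17 — 3 of the 6.

3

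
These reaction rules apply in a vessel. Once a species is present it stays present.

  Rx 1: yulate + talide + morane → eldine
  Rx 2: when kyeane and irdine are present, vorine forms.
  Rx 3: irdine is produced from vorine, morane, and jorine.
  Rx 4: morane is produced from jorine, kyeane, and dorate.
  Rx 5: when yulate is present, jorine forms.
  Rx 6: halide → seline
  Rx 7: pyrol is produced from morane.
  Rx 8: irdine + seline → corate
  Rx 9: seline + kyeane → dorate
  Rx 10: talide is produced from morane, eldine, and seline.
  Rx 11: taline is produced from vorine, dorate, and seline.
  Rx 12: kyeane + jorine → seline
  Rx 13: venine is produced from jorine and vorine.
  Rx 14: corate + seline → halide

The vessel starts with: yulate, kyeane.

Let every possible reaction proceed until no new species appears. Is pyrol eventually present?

Yes

yulate present → jorine forms (Rx 5).
kyeane and jorine present → seline forms (Rx 12).
seline and kyeane present → dorate forms (Rx 9).
jorine, kyeane, and dorate present → morane forms (Rx 4).
morane present → pyrol forms (Rx 7).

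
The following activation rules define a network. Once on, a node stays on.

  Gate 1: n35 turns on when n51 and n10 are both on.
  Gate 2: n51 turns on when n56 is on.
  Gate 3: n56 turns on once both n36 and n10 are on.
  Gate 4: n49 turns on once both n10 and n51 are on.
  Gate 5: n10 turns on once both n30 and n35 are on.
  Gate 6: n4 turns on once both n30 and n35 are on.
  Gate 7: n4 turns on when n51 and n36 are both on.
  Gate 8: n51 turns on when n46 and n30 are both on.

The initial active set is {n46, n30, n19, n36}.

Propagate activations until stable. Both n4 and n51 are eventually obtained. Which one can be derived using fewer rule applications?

n51

n51: Gate 8: n46 and n30 on → n51 on. [1 rule application]
n4: n46 and n30 are on, so n51 turns on (Gate 8). n51 and n36 are on, so n4 turns on (Gate 7). [2 rule applications]
n51 needs fewer.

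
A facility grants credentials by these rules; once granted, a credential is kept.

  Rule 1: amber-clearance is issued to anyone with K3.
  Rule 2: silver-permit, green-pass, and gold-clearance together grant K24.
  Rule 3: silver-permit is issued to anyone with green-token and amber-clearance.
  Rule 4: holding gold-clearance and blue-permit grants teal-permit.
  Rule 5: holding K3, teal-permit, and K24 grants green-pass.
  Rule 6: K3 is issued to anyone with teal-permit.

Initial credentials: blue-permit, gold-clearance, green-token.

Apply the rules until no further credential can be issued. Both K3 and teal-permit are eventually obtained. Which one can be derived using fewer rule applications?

teal-permit

teal-permit: Holding gold-clearance and blue-permit grants teal-permit (Rule 4). [1 rule application]
K3: Holding gold-clearance and blue-permit grants teal-permit (Rule 4). Holding teal-permit grants K3 (Rule 6). [2 rule applications]
teal-permit needs fewer.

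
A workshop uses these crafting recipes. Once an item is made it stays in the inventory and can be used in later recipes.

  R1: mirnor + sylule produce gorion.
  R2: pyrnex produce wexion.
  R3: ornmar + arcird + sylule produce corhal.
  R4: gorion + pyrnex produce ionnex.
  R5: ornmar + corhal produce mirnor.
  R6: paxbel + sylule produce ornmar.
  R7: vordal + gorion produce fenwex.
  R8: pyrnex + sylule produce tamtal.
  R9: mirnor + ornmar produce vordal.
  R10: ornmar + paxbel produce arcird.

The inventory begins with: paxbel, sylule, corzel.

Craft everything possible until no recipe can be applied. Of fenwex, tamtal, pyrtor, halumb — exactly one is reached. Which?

fenwex

paxbel + sylule → ornmar (R6).
Using R10, ornmar and paxbel make arcird.
Using R3, ornmar, arcird, and sylule make corhal.
ornmar + corhal → mirnor (R5).
Using R9, mirnor and ornmar make vordal.
mirnor + sylule → gorion (R1).
Using R7, vordal and gorion make fenwex.
No rule produces pyrtor, and it is not given. No rule produces halumb, and it is not given. tamtal would need pyrnex and sylule (R8), but pyrnex is never obtained.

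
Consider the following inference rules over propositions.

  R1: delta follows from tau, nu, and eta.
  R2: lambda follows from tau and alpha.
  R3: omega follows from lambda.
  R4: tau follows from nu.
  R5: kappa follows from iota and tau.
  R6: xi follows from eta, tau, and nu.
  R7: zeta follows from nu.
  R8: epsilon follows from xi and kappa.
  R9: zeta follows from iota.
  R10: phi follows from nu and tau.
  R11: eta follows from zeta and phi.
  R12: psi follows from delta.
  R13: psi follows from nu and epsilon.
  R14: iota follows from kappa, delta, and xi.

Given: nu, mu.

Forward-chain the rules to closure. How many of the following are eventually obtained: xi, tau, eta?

From nu, R7 gives zeta.
From nu, R4 gives tau.
From nu and tau, R10 gives phi.
zeta and phi hold, so eta follows (R11).
From eta, tau, and nu, R6 gives xi.
xi: reached.
tau: reached.
eta: reached.
All 3 are reached.

3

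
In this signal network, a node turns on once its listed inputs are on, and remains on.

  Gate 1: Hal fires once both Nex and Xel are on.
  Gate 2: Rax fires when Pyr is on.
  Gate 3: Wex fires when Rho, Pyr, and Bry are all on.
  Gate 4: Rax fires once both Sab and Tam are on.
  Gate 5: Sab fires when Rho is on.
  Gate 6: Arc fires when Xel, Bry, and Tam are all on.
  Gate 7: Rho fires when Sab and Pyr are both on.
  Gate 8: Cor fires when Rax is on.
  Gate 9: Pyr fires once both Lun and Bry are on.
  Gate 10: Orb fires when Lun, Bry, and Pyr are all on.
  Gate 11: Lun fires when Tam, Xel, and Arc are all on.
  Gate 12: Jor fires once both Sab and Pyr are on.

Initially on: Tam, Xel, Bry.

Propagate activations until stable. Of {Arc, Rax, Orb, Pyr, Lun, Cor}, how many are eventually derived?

Xel, Bry, and Tam are on, so Arc fires (Gate 6).
Tam, Xel, and Arc are on, so Lun fires (Gate 11).
Gate 9: Lun and Bry on → Pyr on.
Pyr is on, so Rax fires (Gate 2).
Gate 10: Lun, Bry, and Pyr on → Orb on.
Rax is on, so Cor fires (Gate 8).
Arc: reached.
Rax: reached.
Orb: reached.
Pyr: reached.
Lun: reached.
Cor: reached.
All 6 are reached.

6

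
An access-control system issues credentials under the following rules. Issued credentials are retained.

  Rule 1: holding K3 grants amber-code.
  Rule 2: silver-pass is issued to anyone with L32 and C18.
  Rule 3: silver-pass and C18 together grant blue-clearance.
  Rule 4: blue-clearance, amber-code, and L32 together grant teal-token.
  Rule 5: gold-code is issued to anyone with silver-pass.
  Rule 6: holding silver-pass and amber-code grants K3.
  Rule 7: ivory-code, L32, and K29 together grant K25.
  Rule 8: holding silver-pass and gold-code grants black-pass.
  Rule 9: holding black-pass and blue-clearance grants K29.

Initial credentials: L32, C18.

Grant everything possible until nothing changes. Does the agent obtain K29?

Yes

Holding L32 and C18 grants silver-pass (Rule 2).
Holding silver-pass and C18 grants blue-clearance (Rule 3).
Holding silver-pass grants gold-code (Rule 5).
Holding silver-pass and gold-code grants black-pass (Rule 8).
Holding black-pass and blue-clearance grants K29 (Rule 9).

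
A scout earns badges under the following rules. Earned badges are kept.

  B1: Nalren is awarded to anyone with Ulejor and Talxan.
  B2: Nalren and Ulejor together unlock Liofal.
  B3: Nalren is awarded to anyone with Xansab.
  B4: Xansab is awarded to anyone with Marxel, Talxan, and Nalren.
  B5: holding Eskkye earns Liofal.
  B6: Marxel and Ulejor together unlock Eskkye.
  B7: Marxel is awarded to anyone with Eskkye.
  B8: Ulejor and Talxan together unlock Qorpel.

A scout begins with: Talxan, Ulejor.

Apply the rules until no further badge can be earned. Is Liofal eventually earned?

With Ulejor and Talxan, Nalren is earned (B1).
With Nalren and Ulejor, Liofal is earned (B2).

Yes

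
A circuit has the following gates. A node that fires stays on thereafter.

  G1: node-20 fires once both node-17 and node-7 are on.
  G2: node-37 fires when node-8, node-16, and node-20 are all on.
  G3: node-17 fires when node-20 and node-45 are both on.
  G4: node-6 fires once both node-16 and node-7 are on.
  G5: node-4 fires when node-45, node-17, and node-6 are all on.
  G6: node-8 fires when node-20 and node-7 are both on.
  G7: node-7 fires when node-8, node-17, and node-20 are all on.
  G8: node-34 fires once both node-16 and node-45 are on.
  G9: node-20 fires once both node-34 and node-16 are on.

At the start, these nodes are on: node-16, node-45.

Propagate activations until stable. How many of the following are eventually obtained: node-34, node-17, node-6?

node-16 and node-45 are on, so node-34 fires (G8).
G9: node-34 and node-16 on → node-20 on.
G3: node-20 and node-45 on → node-17 on.
node-34: reached.
node-17: reached.
node-6 would need node-16 and node-7 (G4), but node-7 never turns on.
Reached: node-34 and node-17 — 2 of the 3.

2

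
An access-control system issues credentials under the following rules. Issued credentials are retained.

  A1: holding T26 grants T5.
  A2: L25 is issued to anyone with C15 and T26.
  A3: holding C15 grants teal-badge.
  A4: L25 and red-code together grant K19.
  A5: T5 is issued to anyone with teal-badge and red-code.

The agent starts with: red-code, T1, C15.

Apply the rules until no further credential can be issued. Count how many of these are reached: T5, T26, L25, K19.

1

Holding C15 grants teal-badge (A3).
Holding teal-badge and red-code grants T5 (A5).
T5: reached.
No rule produces T26, and it is not given.
L25 would need C15 and T26 (A2), but T26 is never granted.
K19 would need L25 and red-code (A4), but L25 is never granted.
Reached: T5 — 1 of the 4.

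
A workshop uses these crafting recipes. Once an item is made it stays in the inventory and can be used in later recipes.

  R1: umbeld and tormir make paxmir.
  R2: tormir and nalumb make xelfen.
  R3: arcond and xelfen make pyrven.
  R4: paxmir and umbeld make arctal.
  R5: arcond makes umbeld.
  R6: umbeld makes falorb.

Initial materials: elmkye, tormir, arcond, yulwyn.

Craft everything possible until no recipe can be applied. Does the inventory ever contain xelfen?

No

xelfen would need tormir and nalumb (R2), but nalumb is never obtained.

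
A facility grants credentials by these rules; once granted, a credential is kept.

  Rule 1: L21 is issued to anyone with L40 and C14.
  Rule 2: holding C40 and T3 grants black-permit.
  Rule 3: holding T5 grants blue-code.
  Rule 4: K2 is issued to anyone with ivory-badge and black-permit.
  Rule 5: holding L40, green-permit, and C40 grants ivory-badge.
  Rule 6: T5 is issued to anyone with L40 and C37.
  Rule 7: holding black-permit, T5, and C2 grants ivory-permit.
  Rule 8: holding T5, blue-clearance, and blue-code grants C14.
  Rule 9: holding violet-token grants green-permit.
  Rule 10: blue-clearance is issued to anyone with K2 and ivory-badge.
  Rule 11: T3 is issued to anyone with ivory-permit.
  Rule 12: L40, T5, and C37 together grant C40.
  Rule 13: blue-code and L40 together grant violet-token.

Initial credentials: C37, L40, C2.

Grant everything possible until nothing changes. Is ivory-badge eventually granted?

Yes

Holding L40 and C37 grants T5 (Rule 6).
Holding L40, T5, and C37 grants C40 (Rule 12).
Holding T5 grants blue-code (Rule 3).
Holding blue-code and L40 grants violet-token (Rule 13).
Holding violet-token grants green-permit (Rule 9).
Holding L40, green-permit, and C40 grants ivory-badge (Rule 5).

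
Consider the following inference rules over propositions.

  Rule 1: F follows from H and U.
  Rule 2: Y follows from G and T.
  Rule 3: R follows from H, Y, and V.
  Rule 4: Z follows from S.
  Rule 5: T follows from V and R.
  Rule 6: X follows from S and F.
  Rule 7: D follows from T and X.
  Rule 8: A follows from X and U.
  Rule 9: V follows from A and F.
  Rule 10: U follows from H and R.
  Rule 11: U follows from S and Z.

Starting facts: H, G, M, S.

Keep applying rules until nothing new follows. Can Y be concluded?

No

Y would need G and T (Rule 2), but T is never established.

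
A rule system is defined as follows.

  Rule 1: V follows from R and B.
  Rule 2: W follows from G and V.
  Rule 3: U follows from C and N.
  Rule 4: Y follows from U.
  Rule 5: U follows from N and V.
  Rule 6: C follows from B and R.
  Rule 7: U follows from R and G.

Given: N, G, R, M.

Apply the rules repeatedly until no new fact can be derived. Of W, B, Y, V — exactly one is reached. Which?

From R and G, Rule 7 gives U.
From U, Rule 4 gives Y.
W would need G and V (Rule 2), but V is never established. No rule produces B, and it is not given. V would need R and B (Rule 1), but B is never established.

Y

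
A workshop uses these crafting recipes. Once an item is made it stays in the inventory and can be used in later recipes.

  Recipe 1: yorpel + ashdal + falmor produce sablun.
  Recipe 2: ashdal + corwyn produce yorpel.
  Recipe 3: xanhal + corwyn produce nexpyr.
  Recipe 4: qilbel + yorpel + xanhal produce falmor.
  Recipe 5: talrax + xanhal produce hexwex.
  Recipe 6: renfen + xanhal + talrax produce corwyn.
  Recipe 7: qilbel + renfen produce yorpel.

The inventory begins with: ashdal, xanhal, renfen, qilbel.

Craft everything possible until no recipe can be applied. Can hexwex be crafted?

hexwex would need talrax and xanhal (Recipe 5), but talrax is never obtained.

No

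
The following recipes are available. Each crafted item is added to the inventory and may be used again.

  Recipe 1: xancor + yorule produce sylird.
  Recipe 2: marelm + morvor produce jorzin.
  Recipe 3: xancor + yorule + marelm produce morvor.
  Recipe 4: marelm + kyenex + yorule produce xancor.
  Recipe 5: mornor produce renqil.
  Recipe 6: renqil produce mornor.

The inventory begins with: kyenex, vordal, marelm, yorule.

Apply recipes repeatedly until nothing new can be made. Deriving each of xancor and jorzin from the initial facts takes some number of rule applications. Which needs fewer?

xancor

xancor: marelm + kyenex + yorule → xancor (Recipe 4). [1 rule application]
jorzin: marelm + kyenex + yorule → xancor (Recipe 4). Using Recipe 3, xancor, yorule, and marelm make morvor. Using Recipe 2, marelm and morvor make jorzin. [3 rule applications]
xancor needs fewer.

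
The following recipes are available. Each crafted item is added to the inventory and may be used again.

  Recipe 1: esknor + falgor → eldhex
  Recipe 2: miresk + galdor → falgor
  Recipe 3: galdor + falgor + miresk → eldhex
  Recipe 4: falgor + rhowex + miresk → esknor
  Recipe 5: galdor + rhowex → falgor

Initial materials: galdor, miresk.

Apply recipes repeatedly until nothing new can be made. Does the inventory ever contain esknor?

No

esknor would need falgor, rhowex, and miresk (Recipe 4), but rhowex is never obtained.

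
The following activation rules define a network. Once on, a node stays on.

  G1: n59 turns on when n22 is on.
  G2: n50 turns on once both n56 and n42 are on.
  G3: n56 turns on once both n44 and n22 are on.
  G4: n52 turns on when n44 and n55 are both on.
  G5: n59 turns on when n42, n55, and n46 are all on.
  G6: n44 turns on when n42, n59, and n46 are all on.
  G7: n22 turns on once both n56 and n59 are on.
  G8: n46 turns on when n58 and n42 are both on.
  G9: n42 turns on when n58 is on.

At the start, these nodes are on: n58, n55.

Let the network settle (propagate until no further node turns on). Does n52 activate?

Yes

n58 is on, so n42 turns on (G9).
G8: n58 and n42 on → n46 on.
n42, n55, and n46 are on, so n59 turns on (G5).
G6: n42, n59, and n46 on → n44 on.
n44 and n55 are on, so n52 turns on (G4).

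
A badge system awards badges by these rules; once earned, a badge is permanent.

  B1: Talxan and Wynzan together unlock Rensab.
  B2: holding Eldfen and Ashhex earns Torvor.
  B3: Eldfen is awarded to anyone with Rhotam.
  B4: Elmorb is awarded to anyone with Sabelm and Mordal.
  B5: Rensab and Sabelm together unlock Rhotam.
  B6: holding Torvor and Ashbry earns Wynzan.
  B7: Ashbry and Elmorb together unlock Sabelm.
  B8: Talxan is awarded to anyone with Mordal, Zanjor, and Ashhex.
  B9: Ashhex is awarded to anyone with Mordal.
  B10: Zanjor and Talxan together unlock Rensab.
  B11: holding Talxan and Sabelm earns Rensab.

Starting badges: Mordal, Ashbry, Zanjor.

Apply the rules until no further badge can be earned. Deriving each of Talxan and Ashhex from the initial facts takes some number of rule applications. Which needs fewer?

Ashhex: With Mordal, Ashhex is earned (B9). [1 rule application]
Talxan: With Mordal, Ashhex is earned (B9). With Mordal, Zanjor, and Ashhex, Talxan is earned (B8). [2 rule applications]
Ashhex needs fewer.

Ashhex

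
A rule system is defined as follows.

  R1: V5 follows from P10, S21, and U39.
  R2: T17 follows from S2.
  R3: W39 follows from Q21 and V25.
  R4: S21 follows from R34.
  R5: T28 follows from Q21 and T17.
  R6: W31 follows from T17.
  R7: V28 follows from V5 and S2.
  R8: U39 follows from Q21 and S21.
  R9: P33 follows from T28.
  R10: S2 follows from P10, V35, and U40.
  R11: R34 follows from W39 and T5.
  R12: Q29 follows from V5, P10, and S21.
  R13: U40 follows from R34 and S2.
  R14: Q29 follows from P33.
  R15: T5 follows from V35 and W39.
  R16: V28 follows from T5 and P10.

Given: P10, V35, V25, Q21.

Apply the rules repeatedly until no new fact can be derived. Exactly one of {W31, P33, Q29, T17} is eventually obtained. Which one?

From Q21 and V25, R3 gives W39.
V35 and W39 hold, so T5 follows (R15).
W39 and T5 hold, so R34 follows (R11).
From R34, R4 gives S21.
From Q21 and S21, R8 gives U39.
P10, S21, and U39 hold, so V5 follows (R1).
From V5, P10, and S21, R12 gives Q29.
W31 would need T17 (R6), but T17 is never established. P33 would need T28 (R9), but T28 is never established. T17 would need S2 (R2), but S2 is never established.

Q29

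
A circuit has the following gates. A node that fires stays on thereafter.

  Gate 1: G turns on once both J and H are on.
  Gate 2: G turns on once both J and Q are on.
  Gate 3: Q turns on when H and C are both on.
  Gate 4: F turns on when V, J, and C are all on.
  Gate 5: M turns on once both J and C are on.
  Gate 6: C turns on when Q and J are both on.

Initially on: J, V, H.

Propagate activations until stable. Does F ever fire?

F would need V, J, and C (Gate 4), but C never turns on.

No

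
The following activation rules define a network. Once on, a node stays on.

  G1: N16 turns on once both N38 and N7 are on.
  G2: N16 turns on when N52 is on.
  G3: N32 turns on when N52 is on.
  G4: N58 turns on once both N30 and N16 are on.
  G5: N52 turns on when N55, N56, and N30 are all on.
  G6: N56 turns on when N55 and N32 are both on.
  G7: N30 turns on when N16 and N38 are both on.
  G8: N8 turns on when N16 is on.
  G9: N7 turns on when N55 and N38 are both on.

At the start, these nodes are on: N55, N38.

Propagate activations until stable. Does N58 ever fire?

Yes

N55 and N38 are on, so N7 turns on (G9).
N38 and N7 are on, so N16 turns on (G1).
G7: N16 and N38 on → N30 on.
G4: N30 and N16 on → N58 on.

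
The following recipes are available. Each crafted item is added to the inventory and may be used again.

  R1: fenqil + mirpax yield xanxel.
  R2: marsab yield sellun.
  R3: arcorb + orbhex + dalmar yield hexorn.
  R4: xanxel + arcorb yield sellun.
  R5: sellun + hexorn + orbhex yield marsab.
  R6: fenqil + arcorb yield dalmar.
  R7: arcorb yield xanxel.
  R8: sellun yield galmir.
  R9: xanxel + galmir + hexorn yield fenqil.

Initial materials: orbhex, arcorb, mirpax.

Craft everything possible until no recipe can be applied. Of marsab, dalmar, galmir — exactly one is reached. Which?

galmir

Using R7, arcorb makes xanxel.
xanxel + arcorb → sellun (R4).
Using R8, sellun makes galmir.
dalmar would need fenqil and arcorb (R6), but fenqil is never obtained. marsab would need sellun, hexorn, and orbhex (R5), but hexorn is never obtained.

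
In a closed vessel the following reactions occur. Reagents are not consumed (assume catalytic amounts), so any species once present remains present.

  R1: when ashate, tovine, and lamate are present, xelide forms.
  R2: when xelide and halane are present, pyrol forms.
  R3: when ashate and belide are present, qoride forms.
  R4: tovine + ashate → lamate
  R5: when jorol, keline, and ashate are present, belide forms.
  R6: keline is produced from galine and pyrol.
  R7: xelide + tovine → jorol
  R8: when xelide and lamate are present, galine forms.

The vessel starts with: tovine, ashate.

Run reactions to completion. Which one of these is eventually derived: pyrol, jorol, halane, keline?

jorol

tovine and ashate present → lamate forms (R4).
ashate, tovine, and lamate present → xelide forms (R1).
xelide and tovine present → jorol forms (R7).
No rule produces halane, and it is not given. pyrol would need xelide and halane (R2), but halane never forms. keline would need galine and pyrol (R6), but pyrol never forms.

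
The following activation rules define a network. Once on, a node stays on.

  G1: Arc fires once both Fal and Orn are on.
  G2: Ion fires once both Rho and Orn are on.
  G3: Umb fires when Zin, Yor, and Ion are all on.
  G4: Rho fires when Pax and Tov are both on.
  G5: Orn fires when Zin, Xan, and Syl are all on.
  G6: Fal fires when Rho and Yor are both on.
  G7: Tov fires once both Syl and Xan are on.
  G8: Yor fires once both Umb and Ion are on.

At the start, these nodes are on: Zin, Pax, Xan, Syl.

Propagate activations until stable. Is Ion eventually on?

Yes

Syl and Xan are on, so Tov fires (G7).
Zin, Xan, and Syl are on, so Orn fires (G5).
Pax and Tov are on, so Rho fires (G4).
Rho and Orn are on, so Ion fires (G2).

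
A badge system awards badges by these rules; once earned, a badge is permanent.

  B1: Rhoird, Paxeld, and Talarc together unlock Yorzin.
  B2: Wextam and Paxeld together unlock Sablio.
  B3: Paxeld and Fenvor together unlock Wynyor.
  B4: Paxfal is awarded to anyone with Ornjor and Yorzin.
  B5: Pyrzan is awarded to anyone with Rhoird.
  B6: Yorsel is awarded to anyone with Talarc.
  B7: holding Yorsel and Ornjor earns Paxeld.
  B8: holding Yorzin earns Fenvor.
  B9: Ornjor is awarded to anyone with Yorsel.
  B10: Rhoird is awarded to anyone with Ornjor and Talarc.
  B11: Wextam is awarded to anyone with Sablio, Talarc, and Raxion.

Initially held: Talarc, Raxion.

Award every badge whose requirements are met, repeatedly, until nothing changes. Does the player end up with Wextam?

Wextam would need Sablio, Talarc, and Raxion (B11), but Sablio is never earned.

No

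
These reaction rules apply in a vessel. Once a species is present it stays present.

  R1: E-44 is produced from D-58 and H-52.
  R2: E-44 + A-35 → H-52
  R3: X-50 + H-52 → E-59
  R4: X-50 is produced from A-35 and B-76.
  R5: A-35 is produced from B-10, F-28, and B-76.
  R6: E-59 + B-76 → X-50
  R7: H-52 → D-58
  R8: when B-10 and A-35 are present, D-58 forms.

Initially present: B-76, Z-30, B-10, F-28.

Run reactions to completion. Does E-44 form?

E-44 would need D-58 and H-52 (R1), but H-52 never forms.

No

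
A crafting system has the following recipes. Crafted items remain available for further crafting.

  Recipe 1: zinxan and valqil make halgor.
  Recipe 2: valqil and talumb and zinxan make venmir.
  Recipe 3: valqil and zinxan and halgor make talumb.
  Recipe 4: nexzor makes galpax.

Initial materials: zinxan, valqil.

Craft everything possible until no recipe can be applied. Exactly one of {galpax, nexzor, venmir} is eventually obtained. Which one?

venmir

zinxan and valqil → halgor (Recipe 1).
Using Recipe 3, valqil, zinxan, and halgor make talumb.
valqil and talumb and zinxan → venmir (Recipe 2).
galpax would need nexzor (Recipe 4), but nexzor is never obtained. No rule produces nexzor, and it is not given.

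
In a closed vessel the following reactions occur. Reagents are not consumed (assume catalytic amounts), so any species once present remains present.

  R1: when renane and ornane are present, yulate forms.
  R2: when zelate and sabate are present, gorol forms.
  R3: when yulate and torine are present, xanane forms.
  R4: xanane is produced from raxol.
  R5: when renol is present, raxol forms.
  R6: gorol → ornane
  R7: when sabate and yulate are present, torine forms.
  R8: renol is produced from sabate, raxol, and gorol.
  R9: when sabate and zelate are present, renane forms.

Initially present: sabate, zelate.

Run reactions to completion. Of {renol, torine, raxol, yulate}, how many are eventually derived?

2

sabate and zelate present → renane forms (R9).
zelate and sabate present → gorol forms (R2).
gorol present → ornane forms (R6).
renane and ornane present → yulate forms (R1).
sabate and yulate present → torine forms (R7).
renol would need sabate, raxol, and gorol (R8), but raxol never forms.
torine: reached.
raxol would need renol (R5), but renol never forms.
yulate: reached.
Reached: torine and yulate — 2 of the 4.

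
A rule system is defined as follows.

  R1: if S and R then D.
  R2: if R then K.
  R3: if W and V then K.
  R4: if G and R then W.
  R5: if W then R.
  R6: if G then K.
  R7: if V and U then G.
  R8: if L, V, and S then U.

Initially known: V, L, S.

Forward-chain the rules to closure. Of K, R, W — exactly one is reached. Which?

L, V, and S hold, so U follows (R8).
V and U hold, so G follows (R7).
G holds, so K follows (R6).
R would need W (R5), but W is never established. W would need G and R (R4), but R is never established.

K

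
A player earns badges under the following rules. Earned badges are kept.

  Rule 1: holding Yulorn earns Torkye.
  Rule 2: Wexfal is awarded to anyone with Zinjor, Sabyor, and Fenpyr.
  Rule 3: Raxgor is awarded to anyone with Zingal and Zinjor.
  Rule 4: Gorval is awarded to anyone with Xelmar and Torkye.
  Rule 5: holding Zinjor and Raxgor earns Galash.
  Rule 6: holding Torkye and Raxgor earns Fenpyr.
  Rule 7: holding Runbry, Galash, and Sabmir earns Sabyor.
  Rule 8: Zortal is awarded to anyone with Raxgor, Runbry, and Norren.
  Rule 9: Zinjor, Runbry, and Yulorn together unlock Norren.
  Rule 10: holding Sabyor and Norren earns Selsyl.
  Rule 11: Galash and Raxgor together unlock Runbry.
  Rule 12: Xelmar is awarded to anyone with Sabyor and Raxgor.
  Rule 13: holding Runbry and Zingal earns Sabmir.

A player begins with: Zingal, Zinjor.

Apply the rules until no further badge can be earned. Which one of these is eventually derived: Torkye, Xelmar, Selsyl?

With Zingal and Zinjor, Raxgor is earned (Rule 3).
With Zinjor and Raxgor, Galash is earned (Rule 5).
With Galash and Raxgor, Runbry is earned (Rule 11).
With Runbry and Zingal, Sabmir is earned (Rule 13).
With Runbry, Galash, and Sabmir, Sabyor is earned (Rule 7).
With Sabyor and Raxgor, Xelmar is earned (Rule 12).
Torkye would need Yulorn (Rule 1), but Yulorn is never earned. Selsyl would need Sabyor and Norren (Rule 10), but Norren is never earned.

Xelmar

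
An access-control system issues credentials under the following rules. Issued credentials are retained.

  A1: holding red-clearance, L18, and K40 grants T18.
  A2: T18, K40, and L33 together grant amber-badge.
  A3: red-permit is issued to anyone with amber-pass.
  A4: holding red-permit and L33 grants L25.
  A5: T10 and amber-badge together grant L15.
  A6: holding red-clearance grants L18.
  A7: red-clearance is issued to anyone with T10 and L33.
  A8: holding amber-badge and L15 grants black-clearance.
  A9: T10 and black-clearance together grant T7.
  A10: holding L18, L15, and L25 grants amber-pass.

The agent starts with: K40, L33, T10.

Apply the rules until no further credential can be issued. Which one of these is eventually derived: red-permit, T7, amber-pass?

T7

Holding T10 and L33 grants red-clearance (A7).
Holding red-clearance grants L18 (A6).
Holding red-clearance, L18, and K40 grants T18 (A1).
Holding T18, K40, and L33 grants amber-badge (A2).
Holding T10 and amber-badge grants L15 (A5).
Holding amber-badge and L15 grants black-clearance (A8).
Holding T10 and black-clearance grants T7 (A9).
amber-pass would need L18, L15, and L25 (A10), but L25 is never granted. red-permit would need amber-pass (A3), but amber-pass is never granted.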